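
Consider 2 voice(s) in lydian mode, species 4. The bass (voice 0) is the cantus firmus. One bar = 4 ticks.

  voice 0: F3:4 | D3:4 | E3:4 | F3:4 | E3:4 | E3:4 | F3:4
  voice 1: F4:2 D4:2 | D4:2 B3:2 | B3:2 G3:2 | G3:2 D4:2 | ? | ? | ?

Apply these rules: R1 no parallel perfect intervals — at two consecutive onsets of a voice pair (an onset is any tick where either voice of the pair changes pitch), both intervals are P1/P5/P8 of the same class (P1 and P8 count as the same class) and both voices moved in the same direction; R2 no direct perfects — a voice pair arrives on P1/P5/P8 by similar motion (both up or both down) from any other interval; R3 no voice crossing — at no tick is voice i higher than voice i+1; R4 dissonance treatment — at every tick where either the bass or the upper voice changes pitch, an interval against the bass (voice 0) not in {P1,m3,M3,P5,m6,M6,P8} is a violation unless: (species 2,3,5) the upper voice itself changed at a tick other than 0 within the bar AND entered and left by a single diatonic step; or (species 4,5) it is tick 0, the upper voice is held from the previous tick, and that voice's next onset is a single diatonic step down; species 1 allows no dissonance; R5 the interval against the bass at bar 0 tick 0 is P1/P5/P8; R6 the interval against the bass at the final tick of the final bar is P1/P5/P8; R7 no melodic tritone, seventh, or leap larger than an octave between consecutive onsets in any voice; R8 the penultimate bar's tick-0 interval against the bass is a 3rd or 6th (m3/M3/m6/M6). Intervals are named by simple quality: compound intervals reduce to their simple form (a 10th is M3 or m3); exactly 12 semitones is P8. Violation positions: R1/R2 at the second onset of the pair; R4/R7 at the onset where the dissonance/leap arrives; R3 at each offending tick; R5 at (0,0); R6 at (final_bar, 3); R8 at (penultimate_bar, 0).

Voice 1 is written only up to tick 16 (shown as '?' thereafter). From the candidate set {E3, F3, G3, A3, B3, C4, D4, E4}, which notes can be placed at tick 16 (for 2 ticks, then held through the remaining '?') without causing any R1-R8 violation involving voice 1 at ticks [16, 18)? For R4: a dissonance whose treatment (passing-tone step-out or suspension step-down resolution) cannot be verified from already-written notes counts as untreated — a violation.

E3: violates R2,R7
F3: violates R4
G3: legal
A3: violates R4
B3: violates R2
C4: legal
D4: violates R4
E4: legal

{C4, E4, G3}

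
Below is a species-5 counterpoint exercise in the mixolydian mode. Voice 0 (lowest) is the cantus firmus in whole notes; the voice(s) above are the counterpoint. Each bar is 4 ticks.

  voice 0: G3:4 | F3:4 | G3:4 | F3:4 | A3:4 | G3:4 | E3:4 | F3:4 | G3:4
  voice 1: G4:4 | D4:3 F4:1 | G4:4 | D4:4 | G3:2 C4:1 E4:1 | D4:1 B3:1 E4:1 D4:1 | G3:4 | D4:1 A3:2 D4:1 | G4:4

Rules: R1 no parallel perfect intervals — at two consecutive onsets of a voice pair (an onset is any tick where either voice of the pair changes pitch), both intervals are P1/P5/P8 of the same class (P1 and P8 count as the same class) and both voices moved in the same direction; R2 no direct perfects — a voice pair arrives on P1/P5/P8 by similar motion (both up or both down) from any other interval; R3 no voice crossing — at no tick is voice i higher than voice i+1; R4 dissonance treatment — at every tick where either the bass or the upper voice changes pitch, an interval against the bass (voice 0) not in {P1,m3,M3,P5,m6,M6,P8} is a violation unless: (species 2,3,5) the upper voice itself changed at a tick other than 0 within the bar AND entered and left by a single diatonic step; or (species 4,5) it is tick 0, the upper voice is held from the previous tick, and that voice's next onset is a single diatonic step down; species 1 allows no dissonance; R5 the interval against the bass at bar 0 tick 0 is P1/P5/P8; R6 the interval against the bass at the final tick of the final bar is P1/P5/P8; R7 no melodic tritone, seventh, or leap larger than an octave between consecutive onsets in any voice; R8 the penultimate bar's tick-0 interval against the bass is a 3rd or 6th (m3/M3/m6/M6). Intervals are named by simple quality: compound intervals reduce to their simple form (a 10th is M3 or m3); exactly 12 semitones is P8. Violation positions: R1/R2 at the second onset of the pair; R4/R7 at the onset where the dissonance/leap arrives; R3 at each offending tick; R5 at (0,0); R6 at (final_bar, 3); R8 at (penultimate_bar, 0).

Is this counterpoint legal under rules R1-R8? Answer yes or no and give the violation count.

bar 0: v0=G3 v1=G4 (P8)
bar 1: v0=F3 v1=D4 (M6)
bar 2: v0=G3 v1=G4 (P8)
bar 3: v0=F3 v1=D4 (M6)
bar 4: v0=A3 v1=G3 (M2)
bar 5: v0=G3 v1=D4 (P5)
bar 6: v0=E3 v1=G3 (m3)
bar 7: v0=F3 v1=D4 (M6)
bar 8: v0=G3 v1=G4 (P8)
  R1 @ bar2.0: F3/F4 P8 -> G3/G4 P8 similar
  R3 @ bar4.0: A3 above G3
  R4 @ bar4.0: A3/G3 M2 untreated
  R3 @ bar4.1: A3 above G3
  R1 @ bar5.0: A3/E4 P5 -> G3/D4 P5 similar
  R2 @ bar8.0: F3/D4 M6 -> G3/G4 P8 similar

No (6 violations)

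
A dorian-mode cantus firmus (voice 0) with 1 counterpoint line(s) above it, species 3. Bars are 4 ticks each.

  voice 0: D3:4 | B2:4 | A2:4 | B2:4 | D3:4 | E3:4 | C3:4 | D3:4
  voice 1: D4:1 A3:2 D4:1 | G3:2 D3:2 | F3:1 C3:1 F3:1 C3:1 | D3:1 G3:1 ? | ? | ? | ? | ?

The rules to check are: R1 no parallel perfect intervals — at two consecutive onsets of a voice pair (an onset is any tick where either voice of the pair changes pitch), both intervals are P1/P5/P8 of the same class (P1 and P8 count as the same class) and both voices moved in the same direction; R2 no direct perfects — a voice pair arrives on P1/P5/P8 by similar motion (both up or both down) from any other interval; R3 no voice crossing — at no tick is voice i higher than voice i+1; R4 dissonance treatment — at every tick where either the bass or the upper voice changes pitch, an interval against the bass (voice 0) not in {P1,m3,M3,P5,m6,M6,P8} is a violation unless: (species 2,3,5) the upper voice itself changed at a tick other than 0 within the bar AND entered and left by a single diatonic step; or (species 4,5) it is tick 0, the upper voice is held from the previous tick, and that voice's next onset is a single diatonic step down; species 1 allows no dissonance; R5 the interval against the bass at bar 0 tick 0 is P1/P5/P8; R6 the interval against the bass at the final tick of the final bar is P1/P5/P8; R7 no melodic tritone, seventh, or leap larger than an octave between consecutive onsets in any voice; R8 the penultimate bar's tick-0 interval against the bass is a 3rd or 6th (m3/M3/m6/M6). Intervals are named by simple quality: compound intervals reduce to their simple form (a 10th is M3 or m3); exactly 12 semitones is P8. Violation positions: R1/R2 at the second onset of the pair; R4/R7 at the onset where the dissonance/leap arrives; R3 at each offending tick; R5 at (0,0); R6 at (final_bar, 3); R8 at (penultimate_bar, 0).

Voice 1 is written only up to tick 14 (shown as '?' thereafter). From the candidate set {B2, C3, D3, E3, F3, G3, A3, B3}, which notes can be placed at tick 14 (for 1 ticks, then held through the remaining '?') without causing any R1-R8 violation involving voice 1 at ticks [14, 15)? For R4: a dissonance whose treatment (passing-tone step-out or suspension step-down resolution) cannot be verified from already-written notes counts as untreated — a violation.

{B2, B3, D3, G3}

B2: legal
C3: violates R4
D3: legal
E3: violates R4
F3: violates R4
G3: legal
A3: violates R4
B3: legal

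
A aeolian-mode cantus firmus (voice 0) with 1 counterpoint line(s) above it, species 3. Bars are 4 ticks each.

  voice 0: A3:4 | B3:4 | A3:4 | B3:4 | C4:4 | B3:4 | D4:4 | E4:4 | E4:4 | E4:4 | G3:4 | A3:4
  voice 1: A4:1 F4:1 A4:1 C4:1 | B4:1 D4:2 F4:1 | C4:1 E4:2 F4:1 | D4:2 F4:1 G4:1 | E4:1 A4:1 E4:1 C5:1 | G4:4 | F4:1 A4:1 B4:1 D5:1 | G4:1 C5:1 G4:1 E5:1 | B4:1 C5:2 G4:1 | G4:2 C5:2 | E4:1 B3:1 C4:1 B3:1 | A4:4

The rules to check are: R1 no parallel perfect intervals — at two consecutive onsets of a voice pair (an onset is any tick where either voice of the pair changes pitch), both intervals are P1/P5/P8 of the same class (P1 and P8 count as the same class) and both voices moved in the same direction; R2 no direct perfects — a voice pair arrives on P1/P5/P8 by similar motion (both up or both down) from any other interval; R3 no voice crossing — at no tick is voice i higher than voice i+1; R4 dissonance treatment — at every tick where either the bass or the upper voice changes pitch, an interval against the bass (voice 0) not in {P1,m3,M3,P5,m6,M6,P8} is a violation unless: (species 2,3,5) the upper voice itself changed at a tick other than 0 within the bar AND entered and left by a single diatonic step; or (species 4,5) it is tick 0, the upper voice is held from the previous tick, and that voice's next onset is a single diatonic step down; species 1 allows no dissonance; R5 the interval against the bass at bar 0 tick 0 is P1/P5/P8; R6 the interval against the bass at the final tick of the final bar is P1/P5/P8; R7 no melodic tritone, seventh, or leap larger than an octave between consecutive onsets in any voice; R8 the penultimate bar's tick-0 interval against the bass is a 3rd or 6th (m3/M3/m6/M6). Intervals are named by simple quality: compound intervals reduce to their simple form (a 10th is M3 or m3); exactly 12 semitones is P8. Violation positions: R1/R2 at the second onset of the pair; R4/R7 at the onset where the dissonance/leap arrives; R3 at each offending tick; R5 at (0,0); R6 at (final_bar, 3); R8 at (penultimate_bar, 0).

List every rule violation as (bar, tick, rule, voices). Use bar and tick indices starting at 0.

bar 0: v0=A3 v1=A4 downbeat P8
bar 1: v0=B3 v1=B4 downbeat P8
bar 2: v0=A3 v1=C4 downbeat m3
bar 3: v0=B3 v1=D4 downbeat m3
bar 4: v0=C4 v1=E4 downbeat M3
bar 5: v0=B3 v1=G4 downbeat m6
bar 6: v0=D4 v1=F4 downbeat m3
bar 7: v0=E4 v1=G4 downbeat m3
bar 8: v0=E4 v1=B4 downbeat P5
bar 9: v0=E4 v1=G4 downbeat m3
bar 10: v0=G3 v1=E4 downbeat M6
bar 11: v0=A3 v1=A4 downbeat P8
  -> R2 @ bar 1 tick 0 v(0, 1): A3/C4 m3 -> B3/B4 P8 similar
  -> R7 @ bar 1 tick 0 v(1,): C4->B4 leap 11st
  -> R4 @ bar 1 tick 3 v(0, 1): B3/F4 TT untreated
  -> R4 @ bar 3 tick 2 v(0, 1): B3/F4 TT untreated
  -> R2 @ bar 11 tick 0 v(0, 1): G3/B3 M3 -> A3/A4 P8 similar
  -> R7 @ bar 11 tick 0 v(1,): B3->A4 leap 10st

(1, 0, R2, (0, 1))
(1, 0, R7, (1,))
(1, 3, R4, (0, 1))
(3, 2, R4, (0, 1))
(11, 0, R2, (0, 1))
(11, 0, R7, (1,))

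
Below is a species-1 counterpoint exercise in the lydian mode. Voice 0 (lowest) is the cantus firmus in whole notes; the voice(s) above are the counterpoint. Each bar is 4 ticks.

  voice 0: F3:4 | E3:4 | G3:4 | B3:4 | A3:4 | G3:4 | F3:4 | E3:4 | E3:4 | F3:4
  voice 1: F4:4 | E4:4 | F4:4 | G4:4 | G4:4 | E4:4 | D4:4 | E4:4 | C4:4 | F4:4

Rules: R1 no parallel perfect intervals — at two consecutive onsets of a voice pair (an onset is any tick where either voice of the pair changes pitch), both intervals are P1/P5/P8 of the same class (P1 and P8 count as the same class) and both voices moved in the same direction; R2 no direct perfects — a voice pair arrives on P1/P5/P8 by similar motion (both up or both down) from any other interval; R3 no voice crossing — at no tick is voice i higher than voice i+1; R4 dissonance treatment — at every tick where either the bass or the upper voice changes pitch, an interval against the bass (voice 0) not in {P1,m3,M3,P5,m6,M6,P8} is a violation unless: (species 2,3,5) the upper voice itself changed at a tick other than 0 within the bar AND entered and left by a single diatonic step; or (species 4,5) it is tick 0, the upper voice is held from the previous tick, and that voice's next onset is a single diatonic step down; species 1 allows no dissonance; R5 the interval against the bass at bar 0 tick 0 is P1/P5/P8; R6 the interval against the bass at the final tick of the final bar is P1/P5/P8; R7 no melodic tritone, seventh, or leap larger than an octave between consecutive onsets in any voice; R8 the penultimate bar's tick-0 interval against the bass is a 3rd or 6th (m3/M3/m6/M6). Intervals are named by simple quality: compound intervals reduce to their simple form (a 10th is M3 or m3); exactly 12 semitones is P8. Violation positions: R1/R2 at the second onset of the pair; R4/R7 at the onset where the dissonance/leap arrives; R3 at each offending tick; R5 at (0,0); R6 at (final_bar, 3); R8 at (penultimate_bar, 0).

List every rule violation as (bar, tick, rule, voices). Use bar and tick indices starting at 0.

bar 0: v0=F3 v1=F4 downbeat P8
bar 1: v0=E3 v1=E4 downbeat P8
bar 2: v0=G3 v1=F4 downbeat m7
bar 3: v0=B3 v1=G4 downbeat m6
bar 4: v0=A3 v1=G4 downbeat m7
bar 5: v0=G3 v1=E4 downbeat M6
bar 6: v0=F3 v1=D4 downbeat M6
bar 7: v0=E3 v1=E4 downbeat P8
bar 8: v0=E3 v1=C4 downbeat m6
bar 9: v0=F3 v1=F4 downbeat P8
  -> R1 @ bar 1 tick 0 v(0, 1): F3/F4 P8 -> E3/E4 P8 similar
  -> R4 @ bar 2 tick 0 v(0, 1): G3/F4 m7 untreated
  -> R4 @ bar 4 tick 0 v(0, 1): A3/G4 m7 untreated
  -> R2 @ bar 9 tick 0 v(0, 1): E3/C4 m6 -> F3/F4 P8 similar

(1, 0, R1, (0, 1))
(2, 0, R4, (0, 1))
(4, 0, R4, (0, 1))
(9, 0, R2, (0, 1))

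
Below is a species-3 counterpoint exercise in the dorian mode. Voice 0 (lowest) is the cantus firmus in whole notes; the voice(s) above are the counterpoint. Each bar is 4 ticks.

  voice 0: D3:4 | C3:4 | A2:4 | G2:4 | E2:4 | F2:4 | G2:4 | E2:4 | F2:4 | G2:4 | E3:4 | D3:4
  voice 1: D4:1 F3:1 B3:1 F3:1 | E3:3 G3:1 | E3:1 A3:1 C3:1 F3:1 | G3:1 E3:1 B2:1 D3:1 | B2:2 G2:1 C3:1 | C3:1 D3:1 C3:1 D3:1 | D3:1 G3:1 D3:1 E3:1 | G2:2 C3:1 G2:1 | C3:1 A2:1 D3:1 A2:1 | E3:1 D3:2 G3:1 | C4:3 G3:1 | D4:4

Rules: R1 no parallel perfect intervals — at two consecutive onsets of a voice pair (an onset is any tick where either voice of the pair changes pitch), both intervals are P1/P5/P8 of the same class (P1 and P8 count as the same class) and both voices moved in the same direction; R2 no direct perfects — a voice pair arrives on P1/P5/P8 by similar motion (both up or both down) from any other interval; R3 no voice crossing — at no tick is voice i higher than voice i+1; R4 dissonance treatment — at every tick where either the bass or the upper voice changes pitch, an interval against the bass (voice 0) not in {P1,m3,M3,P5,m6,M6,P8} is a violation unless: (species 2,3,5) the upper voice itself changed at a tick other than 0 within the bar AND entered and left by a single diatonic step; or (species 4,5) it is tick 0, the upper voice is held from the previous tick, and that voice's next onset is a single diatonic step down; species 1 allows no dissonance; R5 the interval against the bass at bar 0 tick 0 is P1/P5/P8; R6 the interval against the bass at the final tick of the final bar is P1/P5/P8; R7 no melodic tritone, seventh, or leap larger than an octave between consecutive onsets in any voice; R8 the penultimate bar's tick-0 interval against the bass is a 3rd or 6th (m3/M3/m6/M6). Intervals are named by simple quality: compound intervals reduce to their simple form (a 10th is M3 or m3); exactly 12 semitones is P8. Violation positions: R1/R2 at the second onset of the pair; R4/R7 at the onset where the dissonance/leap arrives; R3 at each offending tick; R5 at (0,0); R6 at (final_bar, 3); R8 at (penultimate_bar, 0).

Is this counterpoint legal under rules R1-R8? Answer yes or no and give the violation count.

bar 0: v0=D3 v1=D4 (P8)
bar 1: v0=C3 v1=E3 (M3)
bar 2: v0=A2 v1=E3 (P5)
bar 3: v0=G2 v1=G3 (P8)
bar 4: v0=E2 v1=B2 (P5)
bar 5: v0=F2 v1=C3 (P5)
bar 6: v0=G2 v1=D3 (P5)
bar 7: v0=E2 v1=G2 (m3)
bar 8: v0=F2 v1=C3 (P5)
bar 9: v0=G2 v1=E3 (M6)
bar 10: v0=E3 v1=C4 (m6)
bar 11: v0=D3 v1=D4 (P8)
  R7 @ bar0.2: F3->B3 leap 6st
  R7 @ bar0.3: B3->F3 leap 6st
  R1 @ bar2.0: C3/G3 P5 -> A2/E3 P5 similar
  R1 @ bar4.0: G2/D3 P5 -> E2/B2 P5 similar
  R2 @ bar8.0: E2/G2 m3 -> F2/C3 P5 similar

No (5 violations)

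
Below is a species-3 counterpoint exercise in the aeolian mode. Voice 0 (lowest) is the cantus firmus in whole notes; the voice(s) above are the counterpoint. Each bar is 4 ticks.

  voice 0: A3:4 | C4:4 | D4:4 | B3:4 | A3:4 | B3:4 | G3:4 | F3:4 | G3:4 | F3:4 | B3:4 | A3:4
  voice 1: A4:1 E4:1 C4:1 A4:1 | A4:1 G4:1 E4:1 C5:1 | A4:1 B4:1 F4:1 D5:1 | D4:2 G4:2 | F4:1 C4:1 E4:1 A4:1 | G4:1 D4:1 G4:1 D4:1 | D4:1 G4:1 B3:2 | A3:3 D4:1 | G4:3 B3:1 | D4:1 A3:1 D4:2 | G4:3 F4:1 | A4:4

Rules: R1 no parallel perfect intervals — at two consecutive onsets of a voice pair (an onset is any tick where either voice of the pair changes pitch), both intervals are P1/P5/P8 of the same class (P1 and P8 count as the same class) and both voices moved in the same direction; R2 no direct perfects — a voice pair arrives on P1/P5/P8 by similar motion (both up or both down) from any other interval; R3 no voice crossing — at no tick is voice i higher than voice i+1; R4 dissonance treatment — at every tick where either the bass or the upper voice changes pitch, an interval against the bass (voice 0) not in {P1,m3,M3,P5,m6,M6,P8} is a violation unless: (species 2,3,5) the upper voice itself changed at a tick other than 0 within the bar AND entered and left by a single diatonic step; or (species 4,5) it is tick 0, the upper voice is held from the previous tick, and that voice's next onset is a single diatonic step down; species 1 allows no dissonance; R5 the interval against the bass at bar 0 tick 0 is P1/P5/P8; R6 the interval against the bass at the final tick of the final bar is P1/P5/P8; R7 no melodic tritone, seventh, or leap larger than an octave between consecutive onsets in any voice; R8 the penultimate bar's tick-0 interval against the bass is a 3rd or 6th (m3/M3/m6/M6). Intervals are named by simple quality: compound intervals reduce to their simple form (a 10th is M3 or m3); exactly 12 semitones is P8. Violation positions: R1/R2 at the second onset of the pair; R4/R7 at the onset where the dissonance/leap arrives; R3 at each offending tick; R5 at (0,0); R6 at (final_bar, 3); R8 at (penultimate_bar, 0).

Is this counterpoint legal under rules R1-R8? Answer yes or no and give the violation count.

No (4 violations)

bar 0: v0=A3 v1=A4 (P8)
bar 1: v0=C4 v1=A4 (M6)
bar 2: v0=D4 v1=A4 (P5)
bar 3: v0=B3 v1=D4 (m3)
bar 4: v0=A3 v1=F4 (m6)
bar 5: v0=B3 v1=G4 (m6)
bar 6: v0=G3 v1=D4 (P5)
bar 7: v0=F3 v1=A3 (M3)
bar 8: v0=G3 v1=G4 (P8)
bar 9: v0=F3 v1=D4 (M6)
bar 10: v0=B3 v1=G4 (m6)
bar 11: v0=A3 v1=A4 (P8)
  R7 @ bar2.2: B4->F4 leap 6st
  R2 @ bar8.0: F3/D4 M6 -> G3/G4 P8 similar
  R7 @ bar10.0: F3->B3 leap 6st
  R4 @ bar10.3: B3/F4 TT untreated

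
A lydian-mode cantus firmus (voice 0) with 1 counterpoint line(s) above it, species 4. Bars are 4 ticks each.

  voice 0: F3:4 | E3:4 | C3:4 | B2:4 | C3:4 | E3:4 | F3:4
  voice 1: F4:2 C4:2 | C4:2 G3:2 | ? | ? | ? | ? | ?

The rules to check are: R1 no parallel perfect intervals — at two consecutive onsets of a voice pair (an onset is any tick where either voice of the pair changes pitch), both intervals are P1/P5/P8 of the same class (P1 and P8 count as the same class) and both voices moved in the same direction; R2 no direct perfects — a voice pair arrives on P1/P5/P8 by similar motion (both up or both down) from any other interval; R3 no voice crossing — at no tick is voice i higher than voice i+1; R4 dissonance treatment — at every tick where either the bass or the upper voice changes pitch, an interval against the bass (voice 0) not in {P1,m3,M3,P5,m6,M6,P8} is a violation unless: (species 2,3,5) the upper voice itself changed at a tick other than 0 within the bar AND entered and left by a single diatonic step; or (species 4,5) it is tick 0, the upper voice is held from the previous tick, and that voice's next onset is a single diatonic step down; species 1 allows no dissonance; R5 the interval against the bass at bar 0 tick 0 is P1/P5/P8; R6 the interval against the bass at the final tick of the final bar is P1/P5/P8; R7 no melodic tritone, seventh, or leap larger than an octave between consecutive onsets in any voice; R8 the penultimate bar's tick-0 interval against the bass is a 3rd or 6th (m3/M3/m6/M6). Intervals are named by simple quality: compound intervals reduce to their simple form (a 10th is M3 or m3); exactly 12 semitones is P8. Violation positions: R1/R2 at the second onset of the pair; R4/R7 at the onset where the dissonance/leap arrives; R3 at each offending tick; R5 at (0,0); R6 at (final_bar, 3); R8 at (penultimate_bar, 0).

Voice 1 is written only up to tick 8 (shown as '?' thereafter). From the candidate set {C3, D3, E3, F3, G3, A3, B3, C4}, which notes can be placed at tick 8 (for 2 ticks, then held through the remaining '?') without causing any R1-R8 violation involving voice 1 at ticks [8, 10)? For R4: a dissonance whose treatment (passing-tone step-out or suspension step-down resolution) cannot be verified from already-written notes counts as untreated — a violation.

C3: violates R2
D3: violates R4
E3: legal
F3: violates R4
G3: legal
A3: legal
B3: violates R4
C4: legal

{A3, C4, E3, G3}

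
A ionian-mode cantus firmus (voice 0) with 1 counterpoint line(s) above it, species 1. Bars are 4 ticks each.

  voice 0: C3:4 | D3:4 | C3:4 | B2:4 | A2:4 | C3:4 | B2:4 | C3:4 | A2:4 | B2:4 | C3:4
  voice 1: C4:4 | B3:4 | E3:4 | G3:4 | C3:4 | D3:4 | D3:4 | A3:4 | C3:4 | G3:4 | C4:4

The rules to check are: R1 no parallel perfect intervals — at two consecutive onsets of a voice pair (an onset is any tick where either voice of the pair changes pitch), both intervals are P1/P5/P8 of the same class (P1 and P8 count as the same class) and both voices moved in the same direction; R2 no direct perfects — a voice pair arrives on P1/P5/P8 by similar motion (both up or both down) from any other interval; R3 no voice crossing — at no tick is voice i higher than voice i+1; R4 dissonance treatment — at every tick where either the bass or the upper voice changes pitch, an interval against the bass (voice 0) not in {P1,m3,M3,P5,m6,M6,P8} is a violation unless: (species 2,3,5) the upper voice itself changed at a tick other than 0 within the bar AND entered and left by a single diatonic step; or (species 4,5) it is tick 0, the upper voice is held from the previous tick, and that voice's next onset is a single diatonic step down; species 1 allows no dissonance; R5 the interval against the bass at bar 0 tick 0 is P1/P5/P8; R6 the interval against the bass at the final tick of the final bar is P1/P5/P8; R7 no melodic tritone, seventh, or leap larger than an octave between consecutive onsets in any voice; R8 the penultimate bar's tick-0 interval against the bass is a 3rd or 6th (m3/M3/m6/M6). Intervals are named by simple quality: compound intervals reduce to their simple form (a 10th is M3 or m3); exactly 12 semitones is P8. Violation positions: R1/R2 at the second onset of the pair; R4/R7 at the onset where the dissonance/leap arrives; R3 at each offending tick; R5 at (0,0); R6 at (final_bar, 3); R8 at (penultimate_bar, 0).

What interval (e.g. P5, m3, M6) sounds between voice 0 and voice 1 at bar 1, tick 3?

M6

voice 0=D3 voice 1=B3 -> M6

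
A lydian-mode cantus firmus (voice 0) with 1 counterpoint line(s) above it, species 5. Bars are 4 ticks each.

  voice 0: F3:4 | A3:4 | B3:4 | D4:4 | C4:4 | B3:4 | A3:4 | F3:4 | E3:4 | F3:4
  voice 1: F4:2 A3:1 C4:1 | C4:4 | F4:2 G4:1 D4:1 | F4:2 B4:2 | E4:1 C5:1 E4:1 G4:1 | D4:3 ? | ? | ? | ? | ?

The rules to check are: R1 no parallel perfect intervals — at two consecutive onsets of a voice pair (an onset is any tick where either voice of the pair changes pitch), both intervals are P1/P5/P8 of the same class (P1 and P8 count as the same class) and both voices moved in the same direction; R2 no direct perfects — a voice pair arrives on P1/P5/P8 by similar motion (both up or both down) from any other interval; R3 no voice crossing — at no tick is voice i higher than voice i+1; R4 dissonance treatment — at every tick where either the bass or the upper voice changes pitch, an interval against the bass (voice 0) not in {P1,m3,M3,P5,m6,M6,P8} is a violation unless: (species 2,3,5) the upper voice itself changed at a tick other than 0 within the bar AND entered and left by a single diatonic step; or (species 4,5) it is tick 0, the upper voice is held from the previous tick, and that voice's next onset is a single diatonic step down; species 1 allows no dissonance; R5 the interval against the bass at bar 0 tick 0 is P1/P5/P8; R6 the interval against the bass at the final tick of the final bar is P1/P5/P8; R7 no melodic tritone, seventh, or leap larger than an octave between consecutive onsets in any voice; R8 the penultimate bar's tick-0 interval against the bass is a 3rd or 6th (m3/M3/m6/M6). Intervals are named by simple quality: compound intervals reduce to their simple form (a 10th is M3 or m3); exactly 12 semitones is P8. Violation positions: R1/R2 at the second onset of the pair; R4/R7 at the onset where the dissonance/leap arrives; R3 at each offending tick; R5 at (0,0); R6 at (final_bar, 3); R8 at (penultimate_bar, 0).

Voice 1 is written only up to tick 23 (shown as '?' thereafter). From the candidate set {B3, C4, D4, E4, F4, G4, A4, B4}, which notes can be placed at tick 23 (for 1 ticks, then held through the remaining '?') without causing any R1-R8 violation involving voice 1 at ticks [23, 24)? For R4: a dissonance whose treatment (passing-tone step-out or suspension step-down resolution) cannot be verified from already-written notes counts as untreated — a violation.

B3: legal
C4: violates R4
D4: legal
E4: violates R4
F4: violates R4
G4: legal
A4: violates R4
B4: legal

{B3, B4, D4, G4}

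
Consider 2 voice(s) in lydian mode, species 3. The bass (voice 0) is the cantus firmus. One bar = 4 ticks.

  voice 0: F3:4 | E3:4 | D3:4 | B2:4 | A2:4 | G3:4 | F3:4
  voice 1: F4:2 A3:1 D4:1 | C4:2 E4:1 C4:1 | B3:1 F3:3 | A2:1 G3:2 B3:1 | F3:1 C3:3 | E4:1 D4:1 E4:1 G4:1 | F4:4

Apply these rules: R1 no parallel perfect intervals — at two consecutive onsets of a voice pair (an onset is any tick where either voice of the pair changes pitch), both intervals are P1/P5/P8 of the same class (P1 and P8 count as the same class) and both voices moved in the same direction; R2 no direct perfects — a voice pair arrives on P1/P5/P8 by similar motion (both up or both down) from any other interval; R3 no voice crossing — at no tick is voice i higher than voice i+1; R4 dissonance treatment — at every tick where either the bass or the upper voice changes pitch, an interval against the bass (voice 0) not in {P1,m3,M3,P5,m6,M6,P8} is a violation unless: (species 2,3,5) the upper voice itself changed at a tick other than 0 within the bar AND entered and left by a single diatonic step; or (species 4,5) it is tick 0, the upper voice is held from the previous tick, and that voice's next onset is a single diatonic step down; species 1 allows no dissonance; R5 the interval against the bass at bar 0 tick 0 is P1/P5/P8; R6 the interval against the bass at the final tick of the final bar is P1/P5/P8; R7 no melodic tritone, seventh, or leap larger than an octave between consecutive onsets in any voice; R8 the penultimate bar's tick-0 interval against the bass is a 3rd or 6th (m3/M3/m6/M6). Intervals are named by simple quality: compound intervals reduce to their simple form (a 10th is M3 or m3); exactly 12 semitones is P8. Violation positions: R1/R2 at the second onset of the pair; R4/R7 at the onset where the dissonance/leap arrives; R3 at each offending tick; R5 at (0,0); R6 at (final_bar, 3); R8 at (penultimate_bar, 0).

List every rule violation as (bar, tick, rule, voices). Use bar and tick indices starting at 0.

(2, 1, R7, (1,))
(3, 0, R3, (0, 1))
(3, 0, R4, (0, 1))
(3, 1, R7, (1,))
(4, 0, R7, (1,))
(5, 0, R7, (0,))
(5, 0, R7, (1,))
(6, 0, R1, (0, 1))

bar 0: v0=F3 v1=F4 downbeat P8
bar 1: v0=E3 v1=C4 downbeat m6
bar 2: v0=D3 v1=B3 downbeat M6
bar 3: v0=B2 v1=A2 downbeat M2
bar 4: v0=A2 v1=F3 downbeat m6
bar 5: v0=G3 v1=E4 downbeat M6
bar 6: v0=F3 v1=F4 downbeat P8
  -> R7 @ bar 2 tick 1 v(1,): B3->F3 leap 6st
  -> R3 @ bar 3 tick 0 v(0, 1): B2 above A2
  -> R4 @ bar 3 tick 0 v(0, 1): B2/A2 M2 untreated
  -> R7 @ bar 3 tick 1 v(1,): A2->G3 leap 10st
  -> R7 @ bar 4 tick 0 v(1,): B3->F3 leap 6st
  -> R7 @ bar 5 tick 0 v(0,): A2->G3 leap 10st
  -> R7 @ bar 5 tick 0 v(1,): C3->E4 leap 16st
  -> R1 @ bar 6 tick 0 v(0, 1): G3/G4 P8 -> F3/F4 P8 similar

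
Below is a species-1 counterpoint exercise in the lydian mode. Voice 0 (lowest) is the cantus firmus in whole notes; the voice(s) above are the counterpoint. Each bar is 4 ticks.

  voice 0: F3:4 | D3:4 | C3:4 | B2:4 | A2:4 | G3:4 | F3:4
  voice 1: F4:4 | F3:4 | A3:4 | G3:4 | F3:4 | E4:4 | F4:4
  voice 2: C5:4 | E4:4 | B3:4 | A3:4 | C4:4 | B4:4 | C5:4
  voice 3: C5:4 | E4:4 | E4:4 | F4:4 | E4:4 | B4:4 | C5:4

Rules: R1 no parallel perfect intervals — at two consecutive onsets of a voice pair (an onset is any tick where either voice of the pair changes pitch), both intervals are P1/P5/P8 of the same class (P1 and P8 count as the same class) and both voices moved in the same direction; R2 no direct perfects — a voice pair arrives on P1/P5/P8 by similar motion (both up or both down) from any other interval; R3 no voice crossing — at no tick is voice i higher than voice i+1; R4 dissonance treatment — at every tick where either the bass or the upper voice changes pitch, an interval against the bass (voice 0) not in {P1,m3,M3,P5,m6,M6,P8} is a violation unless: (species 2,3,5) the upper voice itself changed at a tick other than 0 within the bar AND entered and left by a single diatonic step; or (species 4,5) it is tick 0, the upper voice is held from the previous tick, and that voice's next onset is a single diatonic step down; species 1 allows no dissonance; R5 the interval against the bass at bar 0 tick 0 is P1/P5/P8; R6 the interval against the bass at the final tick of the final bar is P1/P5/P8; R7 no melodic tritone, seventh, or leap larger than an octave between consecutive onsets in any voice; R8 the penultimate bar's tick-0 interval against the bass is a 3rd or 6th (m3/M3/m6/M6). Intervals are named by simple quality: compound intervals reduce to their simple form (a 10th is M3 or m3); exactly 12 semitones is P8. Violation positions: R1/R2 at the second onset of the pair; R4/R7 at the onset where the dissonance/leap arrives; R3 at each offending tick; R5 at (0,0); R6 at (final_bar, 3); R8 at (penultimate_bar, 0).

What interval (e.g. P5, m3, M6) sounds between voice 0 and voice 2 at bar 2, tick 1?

M7

voice 0=C3 voice 2=B3 -> M7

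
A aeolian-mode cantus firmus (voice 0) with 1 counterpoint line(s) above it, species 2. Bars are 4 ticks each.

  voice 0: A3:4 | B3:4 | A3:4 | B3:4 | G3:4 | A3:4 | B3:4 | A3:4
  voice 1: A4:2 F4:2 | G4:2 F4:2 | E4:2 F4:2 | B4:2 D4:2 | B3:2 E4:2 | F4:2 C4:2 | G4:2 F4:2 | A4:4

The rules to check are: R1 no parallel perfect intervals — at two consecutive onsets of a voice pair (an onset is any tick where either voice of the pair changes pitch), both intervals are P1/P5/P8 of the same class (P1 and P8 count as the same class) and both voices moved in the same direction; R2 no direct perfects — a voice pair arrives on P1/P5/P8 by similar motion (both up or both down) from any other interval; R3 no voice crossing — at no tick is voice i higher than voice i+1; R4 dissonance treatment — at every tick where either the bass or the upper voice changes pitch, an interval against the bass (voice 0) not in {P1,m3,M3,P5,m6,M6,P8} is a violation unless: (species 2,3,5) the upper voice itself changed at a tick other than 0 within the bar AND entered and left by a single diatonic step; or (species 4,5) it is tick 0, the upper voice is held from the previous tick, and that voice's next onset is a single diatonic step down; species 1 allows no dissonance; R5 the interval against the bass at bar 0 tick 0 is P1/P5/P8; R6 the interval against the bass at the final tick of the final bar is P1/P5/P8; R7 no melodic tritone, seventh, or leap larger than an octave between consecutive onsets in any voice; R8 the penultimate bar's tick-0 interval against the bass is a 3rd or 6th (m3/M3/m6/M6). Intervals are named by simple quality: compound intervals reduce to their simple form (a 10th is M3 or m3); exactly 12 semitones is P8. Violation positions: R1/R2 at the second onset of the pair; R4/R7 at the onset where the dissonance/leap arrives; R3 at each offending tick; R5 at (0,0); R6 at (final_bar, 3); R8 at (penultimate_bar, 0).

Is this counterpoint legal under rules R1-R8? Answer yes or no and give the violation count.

No (4 violations)

bar 0: v0=A3 v1=A4 (P8)
bar 1: v0=B3 v1=G4 (m6)
bar 2: v0=A3 v1=E4 (P5)
bar 3: v0=B3 v1=B4 (P8)
bar 4: v0=G3 v1=B3 (M3)
bar 5: v0=A3 v1=F4 (m6)
bar 6: v0=B3 v1=G4 (m6)
bar 7: v0=A3 v1=A4 (P8)
  R2 @ bar2.0: B3/F4 TT -> A3/E4 P5 similar
  R2 @ bar3.0: A3/F4 m6 -> B3/B4 P8 similar
  R7 @ bar3.0: F4->B4 leap 6st
  R4 @ bar6.2: B3/F4 TT untreated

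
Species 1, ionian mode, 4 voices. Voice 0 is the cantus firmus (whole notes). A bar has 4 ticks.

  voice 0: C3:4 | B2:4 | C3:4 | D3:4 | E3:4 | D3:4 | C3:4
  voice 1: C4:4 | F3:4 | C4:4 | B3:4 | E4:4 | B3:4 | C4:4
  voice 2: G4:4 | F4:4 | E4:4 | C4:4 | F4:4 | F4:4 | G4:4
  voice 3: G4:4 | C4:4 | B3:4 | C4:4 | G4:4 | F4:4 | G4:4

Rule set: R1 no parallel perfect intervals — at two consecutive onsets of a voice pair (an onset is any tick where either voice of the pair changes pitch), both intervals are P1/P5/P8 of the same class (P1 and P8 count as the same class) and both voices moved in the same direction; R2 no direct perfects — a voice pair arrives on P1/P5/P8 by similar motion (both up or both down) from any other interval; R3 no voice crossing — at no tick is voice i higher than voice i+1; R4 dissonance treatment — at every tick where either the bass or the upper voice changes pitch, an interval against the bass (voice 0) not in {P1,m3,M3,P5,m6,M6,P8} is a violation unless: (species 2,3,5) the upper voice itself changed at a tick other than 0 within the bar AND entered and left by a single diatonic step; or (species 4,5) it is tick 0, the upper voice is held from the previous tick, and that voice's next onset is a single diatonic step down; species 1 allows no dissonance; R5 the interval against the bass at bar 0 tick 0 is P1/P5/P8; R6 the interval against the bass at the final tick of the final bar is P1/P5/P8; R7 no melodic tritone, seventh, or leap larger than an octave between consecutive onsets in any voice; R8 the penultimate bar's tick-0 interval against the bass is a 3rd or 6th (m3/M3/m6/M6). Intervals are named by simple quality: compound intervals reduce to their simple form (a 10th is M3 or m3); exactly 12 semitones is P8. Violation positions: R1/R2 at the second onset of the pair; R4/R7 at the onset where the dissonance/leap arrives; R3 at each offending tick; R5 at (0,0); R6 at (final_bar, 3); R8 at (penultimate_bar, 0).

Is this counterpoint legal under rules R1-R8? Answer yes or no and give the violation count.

No (22 violations)

bar 0: v0=C3 v1=C4 v2=G4 v3=G4 (P5)
bar 1: v0=B2 v1=F3 v2=F4 v3=C4 (m2)
bar 2: v0=C3 v1=C4 v2=E4 v3=B3 (M7)
bar 3: v0=D3 v1=B3 v2=C4 v3=C4 (m7)
bar 4: v0=E3 v1=E4 v2=F4 v3=G4 (m3)
bar 5: v0=D3 v1=B3 v2=F4 v3=F4 (m3)
bar 6: v0=C3 v1=C4 v2=G4 v3=G4 (P5)
  R1 @ bar1.0: C4/G4 P5 -> F3/C4 P5 similar
  R2 @ bar1.0: C4/G4 P5 -> F3/F4 P8 similar
  R3 @ bar1.0: F4 above C4
  R4 @ bar1.0: B2/F3 TT untreated
  R4 @ bar1.0: B2/F4 TT untreated
  R4 @ bar1.0: B2/C4 m2 untreated
  R3 @ bar1.1: F4 above C4
  R3 @ bar1.2: F4 above C4
  R3 @ bar1.3: F4 above C4
  R2 @ bar2.0: B2/F3 TT -> C3/C4 P8 similar
  R3 @ bar2.0: E4 above B3
  R4 @ bar2.0: C3/B3 M7 untreated
  R3 @ bar2.1: E4 above B3
  R3 @ bar2.2: E4 above B3
  R3 @ bar2.3: E4 above B3
  R4 @ bar3.0: D3/C4 m7 untreated
  R4 @ bar3.0: D3/C4 m7 untreated
  R2 @ bar4.0: D3/B3 M6 -> E3/E4 P8 similar
  R4 @ bar4.0: E3/F4 m2 untreated
  R1 @ bar6.0: F4/F4 P1 -> G4/G4 P1 similar
  R2 @ bar6.0: B3/F4 TT -> C4/G4 P5 similar
  R2 @ bar6.0: B3/F4 TT -> C4/G4 P5 similar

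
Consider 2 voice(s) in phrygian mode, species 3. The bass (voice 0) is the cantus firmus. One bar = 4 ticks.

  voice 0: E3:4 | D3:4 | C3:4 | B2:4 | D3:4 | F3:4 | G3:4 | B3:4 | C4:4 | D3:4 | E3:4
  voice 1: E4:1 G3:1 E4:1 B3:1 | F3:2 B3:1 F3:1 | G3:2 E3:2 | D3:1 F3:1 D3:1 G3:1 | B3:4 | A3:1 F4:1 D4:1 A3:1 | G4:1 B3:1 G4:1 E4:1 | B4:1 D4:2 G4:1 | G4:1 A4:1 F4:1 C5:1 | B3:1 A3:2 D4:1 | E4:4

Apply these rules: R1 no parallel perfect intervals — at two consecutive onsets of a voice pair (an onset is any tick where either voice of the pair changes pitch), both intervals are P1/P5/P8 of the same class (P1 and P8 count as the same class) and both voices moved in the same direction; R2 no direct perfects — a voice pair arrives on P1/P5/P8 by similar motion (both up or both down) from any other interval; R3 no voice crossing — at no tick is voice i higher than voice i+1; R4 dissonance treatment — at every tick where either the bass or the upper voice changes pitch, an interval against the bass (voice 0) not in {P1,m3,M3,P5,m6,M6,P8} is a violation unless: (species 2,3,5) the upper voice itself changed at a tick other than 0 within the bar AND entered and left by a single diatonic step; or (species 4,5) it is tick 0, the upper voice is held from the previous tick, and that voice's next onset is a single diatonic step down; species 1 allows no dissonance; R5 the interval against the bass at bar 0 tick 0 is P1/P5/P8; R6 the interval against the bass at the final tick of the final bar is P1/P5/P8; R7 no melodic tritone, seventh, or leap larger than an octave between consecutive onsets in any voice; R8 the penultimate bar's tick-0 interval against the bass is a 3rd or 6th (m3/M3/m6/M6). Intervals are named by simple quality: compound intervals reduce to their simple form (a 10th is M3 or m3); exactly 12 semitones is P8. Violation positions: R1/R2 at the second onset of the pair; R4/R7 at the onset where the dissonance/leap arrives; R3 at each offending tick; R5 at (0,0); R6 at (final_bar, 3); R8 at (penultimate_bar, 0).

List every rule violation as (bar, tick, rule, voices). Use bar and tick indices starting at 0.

bar 0: v0=E3 v1=E4 downbeat P8
bar 1: v0=D3 v1=F3 downbeat m3
bar 2: v0=C3 v1=G3 downbeat P5
bar 3: v0=B2 v1=D3 downbeat m3
bar 4: v0=D3 v1=B3 downbeat M6
bar 5: v0=F3 v1=A3 downbeat M3
bar 6: v0=G3 v1=G4 downbeat P8
bar 7: v0=B3 v1=B4 downbeat P8
bar 8: v0=C4 v1=G4 downbeat P5
bar 9: v0=D3 v1=B3 downbeat M6
bar 10: v0=E3 v1=E4 downbeat P8
  -> R7 @ bar 1 tick 0 v(1,): B3->F3 leap 6st
  -> R7 @ bar 1 tick 2 v(1,): F3->B3 leap 6st
  -> R7 @ bar 1 tick 3 v(1,): B3->F3 leap 6st
  -> R4 @ bar 3 tick 1 v(0, 1): B2/F3 TT untreated
  -> R2 @ bar 6 tick 0 v(0, 1): F3/A3 M3 -> G3/G4 P8 similar
  -> R7 @ bar 6 tick 0 v(1,): A3->G4 leap 10st
  -> R2 @ bar 7 tick 0 v(0, 1): G3/E4 M6 -> B3/B4 P8 similar
  -> R4 @ bar 8 tick 2 v(0, 1): C4/F4 P4 untreated
  -> R7 @ bar 9 tick 0 v(0,): C4->D3 leap 10st
  -> R7 @ bar 9 tick 0 v(1,): C5->B3 leap 13st
  -> R1 @ bar 10 tick 0 v(0, 1): D3/D4 P8 -> E3/E4 P8 similar

(1, 0, R7, (1,))
(1, 2, R7, (1,))
(1, 3, R7, (1,))
(3, 1, R4, (0, 1))
(6, 0, R2, (0, 1))
(6, 0, R7, (1,))
(7, 0, R2, (0, 1))
(8, 2, R4, (0, 1))
(9, 0, R7, (0,))
(9, 0, R7, (1,))
(10, 0, R1, (0, 1))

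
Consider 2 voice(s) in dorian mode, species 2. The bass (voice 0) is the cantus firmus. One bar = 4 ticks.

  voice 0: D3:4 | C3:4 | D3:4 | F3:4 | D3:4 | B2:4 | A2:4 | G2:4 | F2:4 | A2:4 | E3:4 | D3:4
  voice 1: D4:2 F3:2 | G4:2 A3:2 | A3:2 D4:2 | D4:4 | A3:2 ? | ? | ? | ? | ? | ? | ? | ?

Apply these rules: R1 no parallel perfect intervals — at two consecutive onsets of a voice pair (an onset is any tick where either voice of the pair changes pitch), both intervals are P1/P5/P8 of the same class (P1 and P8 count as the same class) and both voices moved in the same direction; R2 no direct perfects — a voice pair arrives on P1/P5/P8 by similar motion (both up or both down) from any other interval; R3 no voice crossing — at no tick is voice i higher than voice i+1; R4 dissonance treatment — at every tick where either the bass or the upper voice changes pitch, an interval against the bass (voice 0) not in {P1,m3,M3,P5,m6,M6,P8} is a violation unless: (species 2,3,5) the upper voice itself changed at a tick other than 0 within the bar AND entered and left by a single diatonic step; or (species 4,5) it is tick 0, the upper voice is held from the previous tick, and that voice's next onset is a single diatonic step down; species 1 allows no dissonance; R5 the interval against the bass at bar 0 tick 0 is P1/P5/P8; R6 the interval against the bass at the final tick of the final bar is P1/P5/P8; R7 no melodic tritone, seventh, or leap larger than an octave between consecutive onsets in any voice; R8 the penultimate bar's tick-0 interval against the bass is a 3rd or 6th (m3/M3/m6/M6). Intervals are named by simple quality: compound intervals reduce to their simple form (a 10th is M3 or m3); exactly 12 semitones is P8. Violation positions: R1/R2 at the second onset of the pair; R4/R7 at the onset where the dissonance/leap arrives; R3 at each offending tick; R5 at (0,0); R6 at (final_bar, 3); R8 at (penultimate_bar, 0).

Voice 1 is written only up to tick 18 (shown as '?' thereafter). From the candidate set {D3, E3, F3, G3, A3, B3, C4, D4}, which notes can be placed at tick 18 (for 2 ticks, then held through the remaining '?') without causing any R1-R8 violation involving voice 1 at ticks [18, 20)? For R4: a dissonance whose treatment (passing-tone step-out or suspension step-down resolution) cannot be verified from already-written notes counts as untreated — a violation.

D3: legal
E3: violates R4
F3: legal
G3: violates R4
A3: legal
B3: legal
C4: violates R4
D4: legal

{A3, B3, D3, D4, F3}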